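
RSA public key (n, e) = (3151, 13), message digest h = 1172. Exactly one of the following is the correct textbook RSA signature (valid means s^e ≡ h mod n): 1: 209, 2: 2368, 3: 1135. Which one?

2

Candidate 1: Squares mod 3151: 209^1≡209, 209^2≡2718, 209^4≡1580, 209^8≡808; 13 = 8 + 4 + 1, so 209^13 ≡ 808·1580·209 ≡ 533 (mod 3151)
Candidate 2: Squares mod 3151: 2368^1≡2368, 2368^2≡1795, 2368^4≡1703, 2368^8≡1289; 13 = 8 + 4 + 1, so 2368^13 ≡ 1289·1703·2368 ≡ 1172 (mod 3151)
  → matches h = 1172
Candidate 3: Squares mod 3151: 1135^1≡1135, 1135^2≡2617, 1135^4≡1566, 1135^8≡878; 13 = 8 + 4 + 1, so 1135^13 ≡ 878·1566·1135 ≡ 1720 (mod 3151)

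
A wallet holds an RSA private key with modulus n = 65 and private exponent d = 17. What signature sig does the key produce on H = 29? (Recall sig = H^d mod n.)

9

H^2 ≡ 29^2 = 841 ≡ 61
H^4 ≡ 61^2 = 3721 ≡ 16
H^8 ≡ 16^2 = 256 ≡ 61
H^16 ≡ 61^2 = 3721 ≡ 16
17 = 16 + 1, so H^17 ≡ 16·29 ≡ 9 (mod 65)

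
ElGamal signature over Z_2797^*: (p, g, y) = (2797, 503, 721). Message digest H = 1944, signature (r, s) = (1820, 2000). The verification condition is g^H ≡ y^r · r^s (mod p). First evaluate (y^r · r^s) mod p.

954

721^2 = 519841 ≡ 2396
721^4 ≡ 2396^2 = 5740816 ≡ 1372
721^8 ≡ 1372^2 = 1882384 ≡ 3
721^16 ≡ 3^2 = 9
721^32 ≡ 9^2 = 81
721^64 ≡ 81^2 = 6561 ≡ 967
721^128 ≡ 967^2 = 935089 ≡ 891
721^256 ≡ 891^2 = 793881 ≡ 2330
721^512 ≡ 2330^2 = 5428900 ≡ 2720
721^1024 ≡ 2720^2 = 7398400 ≡ 335
1820 = 1024 + 512 + 256 + 16 + 8 + 4, so 721^1820 ≡ 335·2720·2330·9·3·1372 ≡ 2532 (mod 2797)
1820^2 = 3312400 ≡ 752
1820^4 ≡ 752^2 = 565504 ≡ 510
1820^8 ≡ 510^2 = 260100 ≡ 2776
1820^16 ≡ 2776^2 = 7706176 ≡ 441
1820^32 ≡ 441^2 = 194481 ≡ 1488
1820^64 ≡ 1488^2 = 2214144 ≡ 1717
1820^128 ≡ 1717^2 = 2948089 ≡ 51
1820^256 ≡ 51^2 = 2601
1820^512 ≡ 2601^2 = 6765201 ≡ 2055
1820^1024 ≡ 2055^2 = 4223025 ≡ 2352
2000 = 1024 + 512 + 256 + 128 + 64 + 16, so 1820^2000 ≡ 2352·2055·2601·51·1717·441 ≡ 2234 (mod 2797)
y^r · r^s ≡ 2532·2234 = 5656488 ≡ 954 (mod 2797)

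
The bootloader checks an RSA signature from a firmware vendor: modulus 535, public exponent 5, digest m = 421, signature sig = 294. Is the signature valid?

invalid

sig^5 mod 535 = 114
The recovered value 114 does not match the digest 421.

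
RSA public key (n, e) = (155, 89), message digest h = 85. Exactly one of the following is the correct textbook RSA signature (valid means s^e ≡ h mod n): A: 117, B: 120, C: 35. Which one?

B

Candidate A: Squares mod 155: 117^1≡117, 117^2≡49, 117^4≡76, 117^8≡41, 117^16≡131, 117^32≡111, 117^64≡76; 89 = 64 + 16 + 8 + 1, so 117^89 ≡ 76·131·41·117 ≡ 22 (mod 155)
Candidate B: Squares mod 155: 120^1≡120, 120^2≡140, 120^4≡70, 120^8≡95, 120^16≡35, 120^32≡140, 120^64≡70; 89 = 64 + 16 + 8 + 1, so 120^89 ≡ 70·35·95·120 ≡ 85 (mod 155)
  → matches h = 85
Candidate C: Squares mod 155: 35^1≡35, 35^2≡140, 35^4≡70, 35^8≡95, 35^16≡35, 35^32≡140, 35^64≡70; 89 = 64 + 16 + 8 + 1, so 35^89 ≡ 70·35·95·35 ≡ 70 (mod 155)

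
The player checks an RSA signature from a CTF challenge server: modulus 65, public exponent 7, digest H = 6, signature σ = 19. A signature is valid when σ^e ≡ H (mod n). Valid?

no

σ^2 ≡ 19^2 = 361 ≡ 36
σ^4 ≡ 36^2 = 1296 ≡ 61
7 = 4 + 2 + 1, so σ^7 ≡ 61·36·19 ≡ 59 (mod 65)
The recovered value 59 does not match the digest 6.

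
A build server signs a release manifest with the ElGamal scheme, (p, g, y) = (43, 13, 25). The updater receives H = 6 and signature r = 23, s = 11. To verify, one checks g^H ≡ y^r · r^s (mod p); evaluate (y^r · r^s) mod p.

25^2 = 625 ≡ 23
25^4 ≡ 23^2 = 529 ≡ 13
25^8 ≡ 13^2 = 169 ≡ 40
25^16 ≡ 40^2 = 1600 ≡ 9
23 = 16 + 4 + 2 + 1, so 25^23 ≡ 9·13·23·25 ≡ 23 (mod 43)
23^2 = 529 ≡ 13
23^4 ≡ 13^2 = 169 ≡ 40
23^8 ≡ 40^2 = 1600 ≡ 9
11 = 8 + 2 + 1, so 23^11 ≡ 9·13·23 ≡ 25 (mod 43)
y^r · r^s ≡ 23·25 = 575 ≡ 16 (mod 43)

16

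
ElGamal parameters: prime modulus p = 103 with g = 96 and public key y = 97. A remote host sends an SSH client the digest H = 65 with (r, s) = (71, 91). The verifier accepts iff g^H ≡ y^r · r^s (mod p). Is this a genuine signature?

genuine

Left side g^H mod p:
96^2 = 9216 ≡ 49
96^4 ≡ 49^2 = 2401 ≡ 32
96^8 ≡ 32^2 = 1024 ≡ 97
96^16 ≡ 97^2 = 9409 ≡ 36
96^32 ≡ 36^2 = 1296 ≡ 60
96^64 ≡ 60^2 = 3600 ≡ 98
65 = 64 + 1, so 96^65 ≡ 98·96 ≡ 35 (mod 103)
Right side y^r · r^s mod p:
97^2 = 9409 ≡ 36
97^4 ≡ 36^2 = 1296 ≡ 60
97^8 ≡ 60^2 = 3600 ≡ 98
97^16 ≡ 98^2 = 9604 ≡ 25
97^32 ≡ 25^2 = 625 ≡ 7
97^64 ≡ 7^2 = 49
71 = 64 + 4 + 2 + 1, so 97^71 ≡ 49·60·36·97 ≡ 58 (mod 103)
71^2 = 5041 ≡ 97
71^4 ≡ 97^2 = 9409 ≡ 36
71^8 ≡ 36^2 = 1296 ≡ 60
71^16 ≡ 60^2 = 3600 ≡ 98
71^32 ≡ 98^2 = 9604 ≡ 25
71^64 ≡ 25^2 = 625 ≡ 7
91 = 64 + 16 + 8 + 2 + 1, so 71^91 ≡ 7·98·60·97·71 ≡ 45 (mod 103)
58·45 = 2610 ≡ 35 (mod 103)
35 ≡ 35 (mod 103), so the signature is genuine.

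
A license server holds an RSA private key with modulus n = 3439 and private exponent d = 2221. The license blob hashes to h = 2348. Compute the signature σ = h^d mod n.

2348

h^2221 mod 3439 = 2348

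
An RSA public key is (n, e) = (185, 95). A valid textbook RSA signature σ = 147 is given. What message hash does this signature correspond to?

73

Squares mod 185: σ^1≡147, σ^2≡149, σ^4≡1, σ^8≡1, σ^16≡1, σ^32≡1, σ^64≡1
95 = 64 + 16 + 8 + 4 + 2 + 1, so σ^95 ≡ 1·1·1·1·149·147 ≡ 73 (mod 185)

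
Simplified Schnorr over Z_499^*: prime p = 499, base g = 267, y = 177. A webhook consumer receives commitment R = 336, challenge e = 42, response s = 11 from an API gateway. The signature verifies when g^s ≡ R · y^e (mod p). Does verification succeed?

g^s mod p:
267^11 mod 499 = 405
R · y^e mod p:
177^42 mod 499 = 26
336·26 = 8736 ≡ 253 (mod 499)
405 ≠ 253; the check fails.

fails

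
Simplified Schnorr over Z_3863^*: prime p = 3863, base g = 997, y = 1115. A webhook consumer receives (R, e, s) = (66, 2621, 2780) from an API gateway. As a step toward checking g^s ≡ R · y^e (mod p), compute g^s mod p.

136

997^2780 mod 3863 = 136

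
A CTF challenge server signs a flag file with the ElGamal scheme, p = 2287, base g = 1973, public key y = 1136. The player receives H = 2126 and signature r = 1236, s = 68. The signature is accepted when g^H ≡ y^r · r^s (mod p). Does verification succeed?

passes

Left side g^H mod p:
1973^2 = 3892729 ≡ 255
1973^4 ≡ 255^2 = 65025 ≡ 989
1973^8 ≡ 989^2 = 978121 ≡ 1572
1973^16 ≡ 1572^2 = 2471184 ≡ 1224
1973^32 ≡ 1224^2 = 1498176 ≡ 191
1973^64 ≡ 191^2 = 36481 ≡ 2176
1973^128 ≡ 2176^2 = 4734976 ≡ 886
1973^256 ≡ 886^2 = 784996 ≡ 555
1973^512 ≡ 555^2 = 308025 ≡ 1567
1973^1024 ≡ 1567^2 = 2455489 ≡ 1538
1973^2048 ≡ 1538^2 = 2365444 ≡ 686
2126 = 2048 + 64 + 8 + 4 + 2, so 1973^2126 ≡ 686·2176·1572·989·255 ≡ 1334 (mod 2287)
Right side y^r · r^s mod p:
1136^2 = 1290496 ≡ 628
1136^4 ≡ 628^2 = 394384 ≡ 1020
1136^8 ≡ 1020^2 = 1040400 ≡ 2102
1136^16 ≡ 2102^2 = 4418404 ≡ 2207
1136^32 ≡ 2207^2 = 4870849 ≡ 1826
1136^64 ≡ 1826^2 = 3334276 ≡ 2117
1136^128 ≡ 2117^2 = 4481689 ≡ 1456
1136^256 ≡ 1456^2 = 2119936 ≡ 2174
1136^512 ≡ 2174^2 = 4726276 ≡ 1334
1136^1024 ≡ 1334^2 = 1779556 ≡ 270
1236 = 1024 + 128 + 64 + 16 + 4, so 1136^1236 ≡ 270·1456·2117·2207·1020 ≡ 1148 (mod 2287)
1236^2 = 1527696 ≡ 2267
1236^4 ≡ 2267^2 = 5139289 ≡ 400
1236^8 ≡ 400^2 = 160000 ≡ 2197
1236^16 ≡ 2197^2 = 4826809 ≡ 1239
1236^32 ≡ 1239^2 = 1535121 ≡ 544
1236^64 ≡ 544^2 = 295936 ≡ 913
68 = 64 + 4, so 1236^68 ≡ 913·400 ≡ 1567 (mod 2287)
1148·1567 = 1798916 ≡ 1334 (mod 2287)
1334 ≡ 1334 (mod 2287), so the signature is genuine.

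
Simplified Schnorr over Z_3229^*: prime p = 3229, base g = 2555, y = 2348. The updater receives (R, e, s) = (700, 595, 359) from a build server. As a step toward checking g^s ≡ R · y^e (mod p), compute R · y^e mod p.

Squares mod 3229: 2348^1≡2348, 2348^2≡1201, 2348^4≡2267, 2348^8≡1950, 2348^16≡1967, 2348^32≡747, 2348^64≡2621, 2348^128≡1558, 2348^256≡2385, 2348^512≡1956
595 = 512 + 64 + 16 + 2 + 1, so 2348^595 ≡ 1956·2621·1967·1201·2348 ≡ 410 (mod 3229)
R · y^e ≡ 700·410 = 287000 ≡ 2848 (mod 3229)

2848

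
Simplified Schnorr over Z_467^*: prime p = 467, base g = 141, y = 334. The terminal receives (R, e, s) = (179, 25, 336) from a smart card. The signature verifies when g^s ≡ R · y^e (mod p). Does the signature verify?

g^s mod p:
Squares mod 467: 141^1≡141, 141^2≡267, 141^4≡305, 141^8≡92, 141^16≡58, 141^32≡95, 141^64≡152, 141^128≡221, 141^256≡273
336 = 256 + 64 + 16, so 141^336 ≡ 273·152·58 ≡ 317 (mod 467)
R · y^e mod p:
Squares mod 467: 334^1≡334, 334^2≡410, 334^4≡447, 334^8≡400, 334^16≡286
25 = 16 + 8 + 1, so 334^25 ≡ 286·400·334 ≡ 127 (mod 467)
179·127 = 22733 ≡ 317 (mod 467)
317 ≡ 317 (mod 467); signature holds.

verifies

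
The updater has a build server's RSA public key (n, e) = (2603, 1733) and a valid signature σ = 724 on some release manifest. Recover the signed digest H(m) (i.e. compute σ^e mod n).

1514

Squares mod 2603: σ^1≡724, σ^2≡973, σ^4≡1840, σ^8≡1700, σ^16≡670, σ^32≡1184, σ^64≡1442, σ^128≡2170, σ^256≡73, σ^512≡123, σ^1024≡2114
1733 = 1024 + 512 + 128 + 64 + 4 + 1, so σ^1733 ≡ 2114·123·2170·1442·1840·724 ≡ 1514 (mod 2603)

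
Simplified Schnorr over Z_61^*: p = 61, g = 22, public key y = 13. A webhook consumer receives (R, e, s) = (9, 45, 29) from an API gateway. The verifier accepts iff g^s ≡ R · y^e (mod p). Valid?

no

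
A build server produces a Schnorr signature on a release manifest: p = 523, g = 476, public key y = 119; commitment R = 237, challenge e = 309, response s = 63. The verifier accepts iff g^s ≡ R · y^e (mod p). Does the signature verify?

verifies

g^s mod p:
476^2 = 226576 ≡ 117
476^4 ≡ 117^2 = 13689 ≡ 91
476^8 ≡ 91^2 = 8281 ≡ 436
476^16 ≡ 436^2 = 190096 ≡ 247
476^32 ≡ 247^2 = 61009 ≡ 341
63 = 32 + 16 + 8 + 4 + 2 + 1, so 476^63 ≡ 341·247·436·91·117·476 ≡ 408 (mod 523)
R · y^e mod p:
119^2 = 14161 ≡ 40
119^4 ≡ 40^2 = 1600 ≡ 31
119^8 ≡ 31^2 = 961 ≡ 438
119^16 ≡ 438^2 = 191844 ≡ 426
119^32 ≡ 426^2 = 181476 ≡ 518
119^64 ≡ 518^2 = 268324 ≡ 25
119^128 ≡ 25^2 = 625 ≡ 102
119^256 ≡ 102^2 = 10404 ≡ 467
309 = 256 + 32 + 16 + 4 + 1, so 119^309 ≡ 467·518·426·31·119 ≡ 485 (mod 523)
237·485 = 114945 ≡ 408 (mod 523)
408 ≡ 408 (mod 523); signature holds.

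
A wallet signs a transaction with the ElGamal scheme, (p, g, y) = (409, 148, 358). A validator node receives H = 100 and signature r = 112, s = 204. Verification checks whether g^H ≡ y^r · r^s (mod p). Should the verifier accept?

accept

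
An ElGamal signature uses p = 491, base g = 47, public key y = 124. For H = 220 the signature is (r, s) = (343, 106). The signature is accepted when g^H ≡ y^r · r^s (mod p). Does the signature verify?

does not verify

Left side g^H mod p:
47^220 mod 491 = 80
Right side y^r · r^s mod p:
124^343 mod 491 = 183
343^106 mod 491 = 107
183·107 = 19581 ≡ 432 (mod 491)
80 ≠ 432, so verification fails.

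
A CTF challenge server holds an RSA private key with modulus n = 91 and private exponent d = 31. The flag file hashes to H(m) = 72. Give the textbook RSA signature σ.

58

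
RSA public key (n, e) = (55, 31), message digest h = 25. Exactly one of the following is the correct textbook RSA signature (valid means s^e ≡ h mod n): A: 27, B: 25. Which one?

Candidate A: 27^2 = 729 ≡ 14; 27^4 ≡ 14^2 = 196 ≡ 31; 27^8 ≡ 31^2 = 961 ≡ 26; 27^16 ≡ 26^2 = 676 ≡ 16; 31 = 16 + 8 + 4 + 2 + 1, so 27^31 ≡ 16·26·31·14·27 ≡ 38 (mod 55)
Candidate B: 25^2 = 625 ≡ 20; 25^4 ≡ 20^2 = 400 ≡ 15; 25^8 ≡ 15^2 = 225 ≡ 5; 25^16 ≡ 5^2 = 25; 31 = 16 + 8 + 4 + 2 + 1, so 25^31 ≡ 25·5·15·20·25 ≡ 25 (mod 55)
  → matches h = 25

B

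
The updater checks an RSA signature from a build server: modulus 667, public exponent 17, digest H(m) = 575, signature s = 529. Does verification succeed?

passes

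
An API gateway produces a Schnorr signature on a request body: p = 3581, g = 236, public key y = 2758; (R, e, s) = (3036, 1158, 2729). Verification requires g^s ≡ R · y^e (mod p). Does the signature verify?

g^s mod p:
Squares mod 3581: 236^1≡236, 236^2≡1981, 236^4≡3166, 236^8≡337, 236^16≡2558, 236^32≡877, 236^64≡2795, 236^128≡1864, 236^256≡926, 236^512≡1617, 236^1024≡559, 236^2048≡934
2729 = 2048 + 512 + 128 + 32 + 8 + 1, so 236^2729 ≡ 934·1617·1864·877·337·236 ≡ 4 (mod 3581)
R · y^e mod p:
Squares mod 3581: 2758^1≡2758, 2758^2≡520, 2758^4≡1825, 2758^8≡295, 2758^16≡1081, 2758^32≡1155, 2758^64≡1893, 2758^128≡2449, 2758^256≡3007, 2758^512≡24, 2758^1024≡576
1158 = 1024 + 128 + 4 + 2, so 2758^1158 ≡ 576·2449·1825·520 ≡ 593 (mod 3581)
3036·593 = 1800348 ≡ 2686 (mod 3581)
4 ≠ 2686; the check fails.

does not verify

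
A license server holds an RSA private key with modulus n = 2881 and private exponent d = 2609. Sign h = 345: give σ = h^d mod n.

h^2 ≡ 345^2 = 119025 ≡ 904
h^4 ≡ 904^2 = 817216 ≡ 1893
h^8 ≡ 1893^2 = 3583449 ≡ 2366
h^16 ≡ 2366^2 = 5597956 ≡ 173
h^32 ≡ 173^2 = 29929 ≡ 1119
h^64 ≡ 1119^2 = 1252161 ≡ 1807
h^128 ≡ 1807^2 = 3265249 ≡ 1076
h^256 ≡ 1076^2 = 1157776 ≡ 2495
h^512 ≡ 2495^2 = 6225025 ≡ 2065
h^1024 ≡ 2065^2 = 4264225 ≡ 345
h^2048 ≡ 345^2 = 119025 ≡ 904
2609 = 2048 + 512 + 32 + 16 + 1, so h^2609 ≡ 904·2065·1119·173·345 ≡ 904 (mod 2881)

904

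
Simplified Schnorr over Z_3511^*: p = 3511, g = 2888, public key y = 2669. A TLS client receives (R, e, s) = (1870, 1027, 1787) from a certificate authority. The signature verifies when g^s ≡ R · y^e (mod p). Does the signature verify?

g^s mod p:
2888^1787 mod 3511 = 2026
R · y^e mod p:
2669^1027 mod 3511 = 309
1870·309 = 577830 ≡ 2026 (mod 3511)
2026 ≡ 2026 (mod 3511); signature holds.

verifies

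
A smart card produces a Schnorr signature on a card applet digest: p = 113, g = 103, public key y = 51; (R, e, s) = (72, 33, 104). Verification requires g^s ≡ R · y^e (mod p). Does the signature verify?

g^s mod p:
103^2 = 10609 ≡ 100
103^4 ≡ 100^2 = 10000 ≡ 56
103^8 ≡ 56^2 = 3136 ≡ 85
103^16 ≡ 85^2 = 7225 ≡ 106
103^32 ≡ 106^2 = 11236 ≡ 49
103^64 ≡ 49^2 = 2401 ≡ 28
104 = 64 + 32 + 8, so 103^104 ≡ 28·49·85 ≡ 4 (mod 113)
R · y^e mod p:
51^2 = 2601 ≡ 2
51^4 ≡ 2^2 = 4
51^8 ≡ 4^2 = 16
51^16 ≡ 16^2 = 256 ≡ 30
51^32 ≡ 30^2 = 900 ≡ 109
33 = 32 + 1, so 51^33 ≡ 109·51 ≡ 22 (mod 113)
72·22 = 1584 ≡ 2 (mod 113)
4 ≠ 2; the check fails.

does not verify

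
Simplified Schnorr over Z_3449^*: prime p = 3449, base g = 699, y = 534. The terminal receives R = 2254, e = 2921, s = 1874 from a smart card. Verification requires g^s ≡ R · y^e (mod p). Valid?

yes

g^s mod p:
Squares mod 3449: 699^1≡699, 699^2≡2292, 699^4≡437, 699^8≡1274, 699^16≡2046, 699^32≡2479, 699^64≡2772, 699^128≡3061, 699^256≡2237, 699^512≡3119, 699^1024≡1981
1874 = 1024 + 512 + 256 + 64 + 16 + 2, so 699^1874 ≡ 1981·3119·2237·2772·2046·2292 ≡ 2115 (mod 3449)
R · y^e mod p:
Squares mod 3449: 534^1≡534, 534^2≡2338, 534^4≡3028, 534^8≡1342, 534^16≡586, 534^32≡1945, 534^64≡2921, 534^128≡2864, 534^256≡774, 534^512≡2399, 534^1024≡2269, 534^2048≡2453
2921 = 2048 + 512 + 256 + 64 + 32 + 8 + 1, so 534^2921 ≡ 2453·2399·774·2921·1945·1342·534 ≡ 1196 (mod 3449)
2254·1196 = 2695784 ≡ 2115 (mod 3449)
2115 ≡ 2115 (mod 3449); signature holds.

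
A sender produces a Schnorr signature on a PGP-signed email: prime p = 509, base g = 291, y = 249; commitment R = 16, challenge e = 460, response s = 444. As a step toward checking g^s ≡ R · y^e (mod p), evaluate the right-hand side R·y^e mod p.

Squares mod 509: 249^1≡249, 249^2≡412, 249^4≡247, 249^8≡438, 249^16≡460, 249^32≡365, 249^64≡376, 249^128≡383, 249^256≡97
460 = 256 + 128 + 64 + 8 + 4, so 249^460 ≡ 97·383·376·438·247 ≡ 429 (mod 509)
R · y^e ≡ 16·429 = 6864 ≡ 247 (mod 509)

247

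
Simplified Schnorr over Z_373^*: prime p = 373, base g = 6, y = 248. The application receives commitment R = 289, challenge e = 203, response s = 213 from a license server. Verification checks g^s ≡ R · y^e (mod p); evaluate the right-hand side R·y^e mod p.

248^2 = 61504 ≡ 332
248^4 ≡ 332^2 = 110224 ≡ 189
248^8 ≡ 189^2 = 35721 ≡ 286
248^16 ≡ 286^2 = 81796 ≡ 109
248^32 ≡ 109^2 = 11881 ≡ 318
248^64 ≡ 318^2 = 101124 ≡ 41
248^128 ≡ 41^2 = 1681 ≡ 189
203 = 128 + 64 + 8 + 2 + 1, so 248^203 ≡ 189·41·286·332·248 ≡ 197 (mod 373)
R · y^e ≡ 289·197 = 56933 ≡ 237 (mod 373)

237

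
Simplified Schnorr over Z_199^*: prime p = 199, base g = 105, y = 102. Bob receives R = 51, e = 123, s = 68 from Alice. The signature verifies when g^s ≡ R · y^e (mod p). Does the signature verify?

verifies

g^s mod p:
105^2 = 11025 ≡ 80
105^4 ≡ 80^2 = 6400 ≡ 32
105^8 ≡ 32^2 = 1024 ≡ 29
105^16 ≡ 29^2 = 841 ≡ 45
105^32 ≡ 45^2 = 2025 ≡ 35
105^64 ≡ 35^2 = 1225 ≡ 31
68 = 64 + 4, so 105^68 ≡ 31·32 ≡ 196 (mod 199)
R · y^e mod p:
102^2 = 10404 ≡ 56
102^4 ≡ 56^2 = 3136 ≡ 151
102^8 ≡ 151^2 = 22801 ≡ 115
102^16 ≡ 115^2 = 13225 ≡ 91
102^32 ≡ 91^2 = 8281 ≡ 122
102^64 ≡ 122^2 = 14884 ≡ 158
123 = 64 + 32 + 16 + 8 + 2 + 1, so 102^123 ≡ 158·122·91·115·56·102 ≡ 117 (mod 199)
51·117 = 5967 ≡ 196 (mod 199)
196 ≡ 196 (mod 199); signature holds.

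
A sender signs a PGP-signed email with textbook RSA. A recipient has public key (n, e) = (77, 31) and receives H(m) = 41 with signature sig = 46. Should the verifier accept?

reject

Squares mod 77: sig^1≡46, sig^2≡37, sig^4≡60, sig^8≡58, sig^16≡53
31 = 16 + 8 + 4 + 2 + 1, so sig^31 ≡ 53·58·60·37·46 ≡ 46 (mod 77)
46 ≠ 41, so verification fails.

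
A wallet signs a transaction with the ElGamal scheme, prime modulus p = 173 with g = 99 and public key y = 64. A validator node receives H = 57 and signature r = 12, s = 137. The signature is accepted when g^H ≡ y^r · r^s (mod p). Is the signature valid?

valid

Left side g^H mod p:
Squares mod 173: 99^1≡99, 99^2≡113, 99^4≡140, 99^8≡51, 99^16≡6, 99^32≡36
57 = 32 + 16 + 8 + 1, so 99^57 ≡ 36·6·51·99 ≡ 165 (mod 173)
Right side y^r · r^s mod p:
Squares mod 173: 64^1≡64, 64^2≡117, 64^4≡22, 64^8≡138
12 = 8 + 4, so 64^12 ≡ 138·22 ≡ 95 (mod 173)
Squares mod 173: 12^1≡12, 12^2≡144, 12^4≡149, 12^8≡57, 12^16≡135, 12^32≡60, 12^64≡140, 12^128≡51
137 = 128 + 8 + 1, so 12^137 ≡ 51·57·12 ≡ 111 (mod 173)
95·111 = 10545 ≡ 165 (mod 173)
165 ≡ 165 (mod 173), so the signature is genuine.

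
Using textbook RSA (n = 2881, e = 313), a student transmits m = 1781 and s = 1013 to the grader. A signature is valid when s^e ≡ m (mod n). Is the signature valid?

invalid

s^2 ≡ 1013^2 = 1026169 ≡ 533
s^4 ≡ 533^2 = 284089 ≡ 1751
s^8 ≡ 1751^2 = 3066001 ≡ 617
s^16 ≡ 617^2 = 380689 ≡ 397
s^32 ≡ 397^2 = 157609 ≡ 2035
s^64 ≡ 2035^2 = 4141225 ≡ 1228
s^128 ≡ 1228^2 = 1507984 ≡ 1221
s^256 ≡ 1221^2 = 1490841 ≡ 1364
313 = 256 + 32 + 16 + 8 + 1, so s^313 ≡ 1364·2035·397·617·1013 ≡ 2618 (mod 2881)
s^313 mod 2881 = 2618, but m = 1781.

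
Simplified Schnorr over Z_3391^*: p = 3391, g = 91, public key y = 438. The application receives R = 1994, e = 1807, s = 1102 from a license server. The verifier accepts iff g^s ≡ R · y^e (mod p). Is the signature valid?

g^s mod p:
91^2 = 8281 ≡ 1499
91^4 ≡ 1499^2 = 2247001 ≡ 2159
91^8 ≡ 2159^2 = 4661281 ≡ 2047
91^16 ≡ 2047^2 = 4190209 ≡ 2324
91^32 ≡ 2324^2 = 5400976 ≡ 2504
91^64 ≡ 2504^2 = 6270016 ≡ 57
91^128 ≡ 57^2 = 3249
91^256 ≡ 3249^2 = 10556001 ≡ 3209
91^512 ≡ 3209^2 = 10297681 ≡ 2605
91^1024 ≡ 2605^2 = 6786025 ≡ 634
1102 = 1024 + 64 + 8 + 4 + 2, so 91^1102 ≡ 634·57·2047·2159·1499 ≡ 3228 (mod 3391)
R · y^e mod p:
438^2 = 191844 ≡ 1948
438^4 ≡ 1948^2 = 3794704 ≡ 175
438^8 ≡ 175^2 = 30625 ≡ 106
438^16 ≡ 106^2 = 11236 ≡ 1063
438^32 ≡ 1063^2 = 1129969 ≡ 766
438^64 ≡ 766^2 = 586756 ≡ 113
438^128 ≡ 113^2 = 12769 ≡ 2596
438^256 ≡ 2596^2 = 6739216 ≡ 1299
438^512 ≡ 1299^2 = 1687401 ≡ 2074
438^1024 ≡ 2074^2 = 4301476 ≡ 1688
1807 = 1024 + 512 + 256 + 8 + 4 + 2 + 1, so 438^1807 ≡ 1688·2074·1299·106·175·1948·438 ≡ 3151 (mod 3391)
1994·3151 = 6283094 ≡ 2962 (mod 3391)
3228 ≠ 2962; the check fails.

invalid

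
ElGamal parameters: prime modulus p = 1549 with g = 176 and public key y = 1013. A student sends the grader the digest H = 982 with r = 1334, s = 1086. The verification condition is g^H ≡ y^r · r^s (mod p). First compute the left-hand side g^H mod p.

982

176^2 = 30976 ≡ 1545
176^4 ≡ 1545^2 = 2387025 ≡ 16
176^8 ≡ 16^2 = 256
176^16 ≡ 256^2 = 65536 ≡ 478
176^32 ≡ 478^2 = 228484 ≡ 781
176^64 ≡ 781^2 = 609961 ≡ 1204
176^128 ≡ 1204^2 = 1449616 ≡ 1301
176^256 ≡ 1301^2 = 1692601 ≡ 1093
176^512 ≡ 1093^2 = 1194649 ≡ 370
982 = 512 + 256 + 128 + 64 + 16 + 4 + 2, so 176^982 ≡ 370·1093·1301·1204·478·16·1545 ≡ 982 (mod 1549)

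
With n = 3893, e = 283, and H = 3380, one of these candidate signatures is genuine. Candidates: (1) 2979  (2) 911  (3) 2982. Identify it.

3

Candidate 1: Squares mod 3893: 2979^1≡2979, 2979^2≡2294, 2979^4≡2993, 2979^8≡256, 2979^16≡3248, 2979^32≡3367, 2979^64≡273, 2979^128≡562, 2979^256≡511; 283 = 256 + 16 + 8 + 2 + 1, so 2979^283 ≡ 511·3248·256·2294·2979 ≡ 2206 (mod 3893)
Candidate 2: Squares mod 3893: 911^1≡911, 911^2≡712, 911^4≡854, 911^8≡1325, 911^16≡3775, 911^32≡2245, 911^64≡2483, 911^128≡2670, 911^256≡817; 283 = 256 + 16 + 8 + 2 + 1, so 911^283 ≡ 817·3775·1325·712·911 ≡ 513 (mod 3893)
Candidate 3: Squares mod 3893: 2982^1≡2982, 2982^2≡712, 2982^4≡854, 2982^8≡1325, 2982^16≡3775, 2982^32≡2245, 2982^64≡2483, 2982^128≡2670, 2982^256≡817; 283 = 256 + 16 + 8 + 2 + 1, so 2982^283 ≡ 817·3775·1325·712·2982 ≡ 3380 (mod 3893)
  → matches H = 3380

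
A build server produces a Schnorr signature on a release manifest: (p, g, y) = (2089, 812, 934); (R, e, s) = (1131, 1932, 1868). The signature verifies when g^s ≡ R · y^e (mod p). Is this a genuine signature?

genuine

g^s mod p:
812^2 = 659344 ≡ 1309
812^4 ≡ 1309^2 = 1713481 ≡ 501
812^8 ≡ 501^2 = 251001 ≡ 321
812^16 ≡ 321^2 = 103041 ≡ 680
812^32 ≡ 680^2 = 462400 ≡ 731
812^64 ≡ 731^2 = 534361 ≡ 1666
812^128 ≡ 1666^2 = 2775556 ≡ 1364
812^256 ≡ 1364^2 = 1860496 ≡ 1286
812^512 ≡ 1286^2 = 1653796 ≡ 1397
812^1024 ≡ 1397^2 = 1951609 ≡ 483
1868 = 1024 + 512 + 256 + 64 + 8 + 4, so 812^1868 ≡ 483·1397·1286·1666·321·501 ≡ 725 (mod 2089)
R · y^e mod p:
934^2 = 872356 ≡ 1243
934^4 ≡ 1243^2 = 1545049 ≡ 1278
934^8 ≡ 1278^2 = 1633284 ≡ 1775
934^16 ≡ 1775^2 = 3150625 ≡ 413
934^32 ≡ 413^2 = 170569 ≡ 1360
934^64 ≡ 1360^2 = 1849600 ≡ 835
934^128 ≡ 835^2 = 697225 ≡ 1588
934^256 ≡ 1588^2 = 2521744 ≡ 321
934^512 ≡ 321^2 = 103041 ≡ 680
934^1024 ≡ 680^2 = 462400 ≡ 731
1932 = 1024 + 512 + 256 + 128 + 8 + 4, so 934^1932 ≡ 731·680·321·1588·1775·1278 ≡ 1554 (mod 2089)
1131·1554 = 1757574 ≡ 725 (mod 2089)
725 ≡ 725 (mod 2089); signature holds.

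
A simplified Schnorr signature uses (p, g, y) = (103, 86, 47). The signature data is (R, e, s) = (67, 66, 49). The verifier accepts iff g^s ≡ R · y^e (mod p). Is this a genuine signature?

genuine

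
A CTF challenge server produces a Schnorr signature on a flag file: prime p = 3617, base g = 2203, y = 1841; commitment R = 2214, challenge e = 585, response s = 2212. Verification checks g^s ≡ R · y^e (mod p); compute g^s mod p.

533

Squares mod 3617: 2203^1≡2203, 2203^2≡2812, 2203^4≡582, 2203^8≡2343, 2203^16≡2660, 2203^32≡748, 2203^64≡2486, 2203^128≡2360, 2203^256≡3037, 2203^512≡19, 2203^1024≡361, 2203^2048≡109
2212 = 2048 + 128 + 32 + 4, so 2203^2212 ≡ 109·2360·748·582 ≡ 533 (mod 3617)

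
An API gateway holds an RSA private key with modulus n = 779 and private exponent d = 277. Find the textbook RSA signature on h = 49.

695

h^2 ≡ 49^2 = 2401 ≡ 64
h^4 ≡ 64^2 = 4096 ≡ 201
h^8 ≡ 201^2 = 40401 ≡ 672
h^16 ≡ 672^2 = 451584 ≡ 543
h^32 ≡ 543^2 = 294849 ≡ 387
h^64 ≡ 387^2 = 149769 ≡ 201
h^128 ≡ 201^2 = 40401 ≡ 672
h^256 ≡ 672^2 = 451584 ≡ 543
277 = 256 + 16 + 4 + 1, so h^277 ≡ 543·543·201·49 ≡ 695 (mod 779)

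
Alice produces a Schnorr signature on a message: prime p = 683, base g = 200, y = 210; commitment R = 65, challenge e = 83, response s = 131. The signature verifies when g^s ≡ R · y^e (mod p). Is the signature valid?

g^s mod p:
Squares mod 683: 200^1≡200, 200^2≡386, 200^4≡102, 200^8≡159, 200^16≡10, 200^32≡100, 200^64≡438, 200^128≡604
131 = 128 + 2 + 1, so 200^131 ≡ 604·386·200 ≡ 390 (mod 683)
R · y^e mod p:
Squares mod 683: 210^1≡210, 210^2≡388, 210^4≡284, 210^8≡62, 210^16≡429, 210^32≡314, 210^64≡244
83 = 64 + 16 + 2 + 1, so 210^83 ≡ 244·429·388·210 ≡ 415 (mod 683)
65·415 = 26975 ≡ 338 (mod 683)
390 ≠ 338; the check fails.

invalid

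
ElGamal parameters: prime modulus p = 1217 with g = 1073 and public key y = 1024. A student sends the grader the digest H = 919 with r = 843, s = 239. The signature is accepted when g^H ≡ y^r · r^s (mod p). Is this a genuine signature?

Left side g^H mod p:
Squares mod 1217: 1073^1≡1073, 1073^2≡47, 1073^4≡992, 1073^8≡728, 1073^16≡589, 1073^32≡76, 1073^64≡908, 1073^128≡555, 1073^256≡124, 1073^512≡772
919 = 512 + 256 + 128 + 16 + 4 + 2 + 1, so 1073^919 ≡ 772·124·555·589·992·47·1073 ≡ 884 (mod 1217)
Right side y^r · r^s mod p:
Squares mod 1217: 1024^1≡1024, 1024^2≡739, 1024^4≡905, 1024^8≡1201, 1024^16≡256, 1024^32≡1035, 1024^64≡265, 1024^128≡856, 1024^256≡102, 1024^512≡668
843 = 512 + 256 + 64 + 8 + 2 + 1, so 1024^843 ≡ 668·102·265·1201·739·1024 ≡ 19 (mod 1217)
Squares mod 1217: 843^1≡843, 843^2≡1138, 843^4≡156, 843^8≡1213, 843^16≡16, 843^32≡256, 843^64≡1035, 843^128≡265
239 = 128 + 64 + 32 + 8 + 4 + 2 + 1, so 843^239 ≡ 265·1035·256·1213·156·1138·843 ≡ 623 (mod 1217)
19·623 = 11837 ≡ 884 (mod 1217)
884 ≡ 884 (mod 1217), so the signature is genuine.

genuine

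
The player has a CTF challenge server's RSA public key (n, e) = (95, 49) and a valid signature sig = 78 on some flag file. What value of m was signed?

sig^2 ≡ 78^2 = 6084 ≡ 4
sig^4 ≡ 4^2 = 16
sig^8 ≡ 16^2 = 256 ≡ 66
sig^16 ≡ 66^2 = 4356 ≡ 81
sig^32 ≡ 81^2 = 6561 ≡ 6
49 = 32 + 16 + 1, so sig^49 ≡ 6·81·78 ≡ 3 (mod 95)

3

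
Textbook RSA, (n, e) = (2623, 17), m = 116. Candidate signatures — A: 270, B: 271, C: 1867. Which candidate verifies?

A

Candidate A: Squares mod 2623: 270^1≡270, 270^2≡2079, 270^4≡2160, 270^8≡1906, 270^16≡2604; 17 = 16 + 1, so 270^17 ≡ 2604·270 ≡ 116 (mod 2623)
  → matches m = 116
Candidate B: Squares mod 2623: 271^1≡271, 271^2≡2620, 271^4≡9, 271^8≡81, 271^16≡1315; 17 = 16 + 1, so 271^17 ≡ 1315·271 ≡ 2260 (mod 2623)
Candidate C: Squares mod 2623: 1867^1≡1867, 1867^2≡2345, 1867^4≡1217, 1867^8≡1717, 1867^16≡2460; 17 = 16 + 1, so 1867^17 ≡ 2460·1867 ≡ 2570 (mod 2623)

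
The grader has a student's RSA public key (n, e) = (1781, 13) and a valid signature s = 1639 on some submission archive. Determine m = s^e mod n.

s^2 ≡ 1639^2 = 2686321 ≡ 573
s^4 ≡ 573^2 = 328329 ≡ 625
s^8 ≡ 625^2 = 390625 ≡ 586
13 = 8 + 4 + 1, so s^13 ≡ 586·625·1639 ≡ 1262 (mod 1781)

1262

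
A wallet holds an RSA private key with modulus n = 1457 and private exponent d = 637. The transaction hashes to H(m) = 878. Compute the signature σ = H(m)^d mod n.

826

(H(m))^2 ≡ 878^2 = 770884 ≡ 131
(H(m))^4 ≡ 131^2 = 17161 ≡ 1134
(H(m))^8 ≡ 1134^2 = 1285956 ≡ 882
(H(m))^16 ≡ 882^2 = 777924 ≡ 1343
(H(m))^32 ≡ 1343^2 = 1803649 ≡ 1340
(H(m))^64 ≡ 1340^2 = 1795600 ≡ 576
(H(m))^128 ≡ 576^2 = 331776 ≡ 1037
(H(m))^256 ≡ 1037^2 = 1075369 ≡ 103
(H(m))^512 ≡ 103^2 = 10609 ≡ 410
637 = 512 + 64 + 32 + 16 + 8 + 4 + 1, so (H(m))^637 ≡ 410·576·1340·1343·882·1134·878 ≡ 826 (mod 1457)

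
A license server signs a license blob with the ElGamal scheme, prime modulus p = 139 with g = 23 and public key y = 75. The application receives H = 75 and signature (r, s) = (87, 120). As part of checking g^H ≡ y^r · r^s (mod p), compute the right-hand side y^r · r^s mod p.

75^2 = 5625 ≡ 65
75^4 ≡ 65^2 = 4225 ≡ 55
75^8 ≡ 55^2 = 3025 ≡ 106
75^16 ≡ 106^2 = 11236 ≡ 116
75^32 ≡ 116^2 = 13456 ≡ 112
75^64 ≡ 112^2 = 12544 ≡ 34
87 = 64 + 16 + 4 + 2 + 1, so 75^87 ≡ 34·116·55·65·75 ≡ 105 (mod 139)
87^2 = 7569 ≡ 63
87^4 ≡ 63^2 = 3969 ≡ 77
87^8 ≡ 77^2 = 5929 ≡ 91
87^16 ≡ 91^2 = 8281 ≡ 80
87^32 ≡ 80^2 = 6400 ≡ 6
87^64 ≡ 6^2 = 36
120 = 64 + 32 + 16 + 8, so 87^120 ≡ 36·6·80·91 ≡ 112 (mod 139)
y^r · r^s ≡ 105·112 = 11760 ≡ 84 (mod 139)

84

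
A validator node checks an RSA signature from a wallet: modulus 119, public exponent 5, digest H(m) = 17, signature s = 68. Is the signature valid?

valid

s^2 ≡ 68^2 = 4624 ≡ 102
s^4 ≡ 102^2 = 10404 ≡ 51
5 = 4 + 1, so s^5 ≡ 51·68 ≡ 17 (mod 119)
s^5 mod 119 = 17 matches H(m).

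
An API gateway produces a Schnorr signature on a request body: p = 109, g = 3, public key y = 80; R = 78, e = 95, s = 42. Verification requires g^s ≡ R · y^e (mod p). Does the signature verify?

does not verify

g^s mod p:
3^2 = 9
3^4 ≡ 9^2 = 81
3^8 ≡ 81^2 = 6561 ≡ 21
3^16 ≡ 21^2 = 441 ≡ 5
3^32 ≡ 5^2 = 25
42 = 32 + 8 + 2, so 3^42 ≡ 25·21·9 ≡ 38 (mod 109)
R · y^e mod p:
80^2 = 6400 ≡ 78
80^4 ≡ 78^2 = 6084 ≡ 89
80^8 ≡ 89^2 = 7921 ≡ 73
80^16 ≡ 73^2 = 5329 ≡ 97
80^32 ≡ 97^2 = 9409 ≡ 35
80^64 ≡ 35^2 = 1225 ≡ 26
95 = 64 + 16 + 8 + 4 + 2 + 1, so 80^95 ≡ 26·97·73·89·78·80 ≡ 25 (mod 109)
78·25 = 1950 ≡ 97 (mod 109)
38 ≠ 97; the check fails.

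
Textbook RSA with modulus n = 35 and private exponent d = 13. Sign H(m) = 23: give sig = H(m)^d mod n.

23

(H(m))^2 ≡ 23^2 = 529 ≡ 4
(H(m))^4 ≡ 4^2 = 16
(H(m))^8 ≡ 16^2 = 256 ≡ 11
13 = 8 + 4 + 1, so (H(m))^13 ≡ 11·16·23 ≡ 23 (mod 35)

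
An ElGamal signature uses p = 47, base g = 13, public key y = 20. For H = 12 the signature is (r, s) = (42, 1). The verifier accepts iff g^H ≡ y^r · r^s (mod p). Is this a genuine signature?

Left side g^H mod p:
Squares mod 47: 13^1≡13, 13^2≡28, 13^4≡32, 13^8≡37
12 = 8 + 4, so 13^12 ≡ 37·32 ≡ 9 (mod 47)
Right side y^r · r^s mod p:
Squares mod 47: 20^1≡20, 20^2≡24, 20^4≡12, 20^8≡3, 20^16≡9, 20^32≡34
42 = 32 + 8 + 2, so 20^42 ≡ 34·3·24 ≡ 4 (mod 47)
42^1 mod 47 = 42
4·42 = 168 ≡ 27 (mod 47)
9 ≠ 27, so verification fails.

forged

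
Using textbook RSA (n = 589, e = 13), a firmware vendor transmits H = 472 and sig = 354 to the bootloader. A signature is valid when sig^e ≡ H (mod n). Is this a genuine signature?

sig^2 ≡ 354^2 = 125316 ≡ 448
sig^4 ≡ 448^2 = 200704 ≡ 444
sig^8 ≡ 444^2 = 197136 ≡ 410
13 = 8 + 4 + 1, so sig^13 ≡ 410·444·354 ≡ 259 (mod 589)
259 ≠ 472, so verification fails.

forged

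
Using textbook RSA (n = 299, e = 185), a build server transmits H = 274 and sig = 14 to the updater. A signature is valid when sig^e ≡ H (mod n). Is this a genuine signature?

genuine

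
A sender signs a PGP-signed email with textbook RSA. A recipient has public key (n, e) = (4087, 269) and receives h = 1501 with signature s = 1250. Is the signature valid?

s^2 ≡ 1250^2 = 1562500 ≡ 1266
s^4 ≡ 1266^2 = 1602756 ≡ 652
s^8 ≡ 652^2 = 425104 ≡ 56
s^16 ≡ 56^2 = 3136
s^32 ≡ 3136^2 = 9834496 ≡ 1174
s^64 ≡ 1174^2 = 1378276 ≡ 957
s^128 ≡ 957^2 = 915849 ≡ 361
s^256 ≡ 361^2 = 130321 ≡ 3624
269 = 256 + 8 + 4 + 1, so s^269 ≡ 3624·56·652·1250 ≡ 2625 (mod 4087)
2625 ≠ 1501, so verification fails.

invalid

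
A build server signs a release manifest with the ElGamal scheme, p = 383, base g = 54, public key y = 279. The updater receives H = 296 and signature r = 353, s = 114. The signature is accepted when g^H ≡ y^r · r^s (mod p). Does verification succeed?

passes

Left side g^H mod p:
54^2 = 2916 ≡ 235
54^4 ≡ 235^2 = 55225 ≡ 73
54^8 ≡ 73^2 = 5329 ≡ 350
54^16 ≡ 350^2 = 122500 ≡ 323
54^32 ≡ 323^2 = 104329 ≡ 153
54^64 ≡ 153^2 = 23409 ≡ 46
54^128 ≡ 46^2 = 2116 ≡ 201
54^256 ≡ 201^2 = 40401 ≡ 186
296 = 256 + 32 + 8, so 54^296 ≡ 186·153·350 ≡ 2 (mod 383)
Right side y^r · r^s mod p:
279^2 = 77841 ≡ 92
279^4 ≡ 92^2 = 8464 ≡ 38
279^8 ≡ 38^2 = 1444 ≡ 295
279^16 ≡ 295^2 = 87025 ≡ 84
279^32 ≡ 84^2 = 7056 ≡ 162
279^64 ≡ 162^2 = 26244 ≡ 200
279^128 ≡ 200^2 = 40000 ≡ 168
279^256 ≡ 168^2 = 28224 ≡ 265
353 = 256 + 64 + 32 + 1, so 279^353 ≡ 265·200·162·279 ≡ 201 (mod 383)
353^2 = 124609 ≡ 134
353^4 ≡ 134^2 = 17956 ≡ 338
353^8 ≡ 338^2 = 114244 ≡ 110
353^16 ≡ 110^2 = 12100 ≡ 227
353^32 ≡ 227^2 = 51529 ≡ 207
353^64 ≡ 207^2 = 42849 ≡ 336
114 = 64 + 32 + 16 + 2, so 353^114 ≡ 336·207·227·134 ≡ 101 (mod 383)
201·101 = 20301 ≡ 2 (mod 383)
2 ≡ 2 (mod 383), so the signature is genuine.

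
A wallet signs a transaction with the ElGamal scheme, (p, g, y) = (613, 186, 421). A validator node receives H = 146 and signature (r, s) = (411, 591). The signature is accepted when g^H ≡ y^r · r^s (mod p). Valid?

Left side g^H mod p:
186^2 = 34596 ≡ 268
186^4 ≡ 268^2 = 71824 ≡ 103
186^8 ≡ 103^2 = 10609 ≡ 188
186^16 ≡ 188^2 = 35344 ≡ 403
186^32 ≡ 403^2 = 162409 ≡ 577
186^64 ≡ 577^2 = 332929 ≡ 70
186^128 ≡ 70^2 = 4900 ≡ 609
146 = 128 + 16 + 2, so 186^146 ≡ 609·403·268 ≡ 149 (mod 613)
Right side y^r · r^s mod p:
421^2 = 177241 ≡ 84
421^4 ≡ 84^2 = 7056 ≡ 313
421^8 ≡ 313^2 = 97969 ≡ 502
421^16 ≡ 502^2 = 252004 ≡ 61
421^32 ≡ 61^2 = 3721 ≡ 43
421^64 ≡ 43^2 = 1849 ≡ 10
421^128 ≡ 10^2 = 100
421^256 ≡ 100^2 = 10000 ≡ 192
411 = 256 + 128 + 16 + 8 + 2 + 1, so 421^411 ≡ 192·100·61·502·84·421 ≡ 423 (mod 613)
411^2 = 168921 ≡ 346
411^4 ≡ 346^2 = 119716 ≡ 181
411^8 ≡ 181^2 = 32761 ≡ 272
411^16 ≡ 272^2 = 73984 ≡ 424
411^32 ≡ 424^2 = 179776 ≡ 167
411^64 ≡ 167^2 = 27889 ≡ 304
411^128 ≡ 304^2 = 92416 ≡ 466
411^256 ≡ 466^2 = 217156 ≡ 154
411^512 ≡ 154^2 = 23716 ≡ 422
591 = 512 + 64 + 8 + 4 + 2 + 1, so 411^591 ≡ 422·304·272·181·346·411 ≡ 248 (mod 613)
423·248 = 104904 ≡ 81 (mod 613)
149 ≠ 81, so verification fails.

no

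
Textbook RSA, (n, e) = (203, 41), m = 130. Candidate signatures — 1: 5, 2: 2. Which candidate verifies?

2

Candidate 1: 5^41 mod 203 = 122
Candidate 2: 2^41 mod 203 = 130
  → matches m = 130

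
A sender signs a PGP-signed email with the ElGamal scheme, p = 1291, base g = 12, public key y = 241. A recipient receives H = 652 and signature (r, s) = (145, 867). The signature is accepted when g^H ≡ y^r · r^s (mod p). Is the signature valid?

Left side g^H mod p:
12^652 mod 1291 = 1188
Right side y^r · r^s mod p:
241^145 mod 1291 = 138
145^867 mod 1291 = 177
138·177 = 24426 ≡ 1188 (mod 1291)
1188 ≡ 1188 (mod 1291), so the signature is genuine.

valid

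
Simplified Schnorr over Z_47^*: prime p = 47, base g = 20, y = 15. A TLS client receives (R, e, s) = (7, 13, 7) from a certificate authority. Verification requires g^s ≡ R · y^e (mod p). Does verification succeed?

passes

g^s mod p:
20^2 = 400 ≡ 24
20^4 ≡ 24^2 = 576 ≡ 12
7 = 4 + 2 + 1, so 20^7 ≡ 12·24·20 ≡ 26 (mod 47)
R · y^e mod p:
15^2 = 225 ≡ 37
15^4 ≡ 37^2 = 1369 ≡ 6
15^8 ≡ 6^2 = 36
13 = 8 + 4 + 1, so 15^13 ≡ 36·6·15 ≡ 44 (mod 47)
7·44 = 308 ≡ 26 (mod 47)
26 ≡ 26 (mod 47); signature holds.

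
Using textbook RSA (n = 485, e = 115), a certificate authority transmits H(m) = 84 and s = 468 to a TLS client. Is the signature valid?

s^2 ≡ 468^2 = 219024 ≡ 289
s^4 ≡ 289^2 = 83521 ≡ 101
s^8 ≡ 101^2 = 10201 ≡ 16
s^16 ≡ 16^2 = 256
s^32 ≡ 256^2 = 65536 ≡ 61
s^64 ≡ 61^2 = 3721 ≡ 326
115 = 64 + 32 + 16 + 2 + 1, so s^115 ≡ 326·61·256·289·468 ≡ 362 (mod 485)
s^115 mod 485 = 362, but H(m) = 84.

invalid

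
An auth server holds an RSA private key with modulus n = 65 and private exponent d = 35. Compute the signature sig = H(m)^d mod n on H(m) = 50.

Squares mod 65: (H(m))^1≡50, (H(m))^2≡30, (H(m))^4≡55, (H(m))^8≡35, (H(m))^16≡55, (H(m))^32≡35
35 = 32 + 2 + 1, so (H(m))^35 ≡ 35·30·50 ≡ 45 (mod 65)

45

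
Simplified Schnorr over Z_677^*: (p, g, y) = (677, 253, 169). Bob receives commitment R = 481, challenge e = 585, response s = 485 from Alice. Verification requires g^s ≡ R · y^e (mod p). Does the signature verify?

verifies

g^s mod p:
253^2 = 64009 ≡ 371
253^4 ≡ 371^2 = 137641 ≡ 210
253^8 ≡ 210^2 = 44100 ≡ 95
253^16 ≡ 95^2 = 9025 ≡ 224
253^32 ≡ 224^2 = 50176 ≡ 78
253^64 ≡ 78^2 = 6084 ≡ 668
253^128 ≡ 668^2 = 446224 ≡ 81
253^256 ≡ 81^2 = 6561 ≡ 468
485 = 256 + 128 + 64 + 32 + 4 + 1, so 253^485 ≡ 468·81·668·78·210·253 ≡ 581 (mod 677)
R · y^e mod p:
169^2 = 28561 ≡ 127
169^4 ≡ 127^2 = 16129 ≡ 558
169^8 ≡ 558^2 = 311364 ≡ 621
169^16 ≡ 621^2 = 385641 ≡ 428
169^32 ≡ 428^2 = 183184 ≡ 394
169^64 ≡ 394^2 = 155236 ≡ 203
169^128 ≡ 203^2 = 41209 ≡ 589
169^256 ≡ 589^2 = 346921 ≡ 297
169^512 ≡ 297^2 = 88209 ≡ 199
585 = 512 + 64 + 8 + 1, so 169^585 ≡ 199·203·621·169 ≡ 263 (mod 677)
481·263 = 126503 ≡ 581 (mod 677)
581 ≡ 581 (mod 677); signature holds.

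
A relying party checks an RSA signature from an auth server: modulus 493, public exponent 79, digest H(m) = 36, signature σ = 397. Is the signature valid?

σ^2 ≡ 397^2 = 157609 ≡ 342
σ^4 ≡ 342^2 = 116964 ≡ 123
σ^8 ≡ 123^2 = 15129 ≡ 339
σ^16 ≡ 339^2 = 114921 ≡ 52
σ^32 ≡ 52^2 = 2704 ≡ 239
σ^64 ≡ 239^2 = 57121 ≡ 426
79 = 64 + 8 + 4 + 2 + 1, so σ^79 ≡ 426·339·123·342·397 ≡ 139 (mod 493)
139 ≠ 36, so verification fails.

invalid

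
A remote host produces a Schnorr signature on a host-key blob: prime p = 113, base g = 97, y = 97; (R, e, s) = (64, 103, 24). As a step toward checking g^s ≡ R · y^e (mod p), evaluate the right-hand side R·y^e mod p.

97^2 = 9409 ≡ 30
97^4 ≡ 30^2 = 900 ≡ 109
97^8 ≡ 109^2 = 11881 ≡ 16
97^16 ≡ 16^2 = 256 ≡ 30
97^32 ≡ 30^2 = 900 ≡ 109
97^64 ≡ 109^2 = 11881 ≡ 16
103 = 64 + 32 + 4 + 2 + 1, so 97^103 ≡ 16·109·109·30·97 ≡ 64 (mod 113)
R · y^e ≡ 64·64 = 4096 ≡ 28 (mod 113)

28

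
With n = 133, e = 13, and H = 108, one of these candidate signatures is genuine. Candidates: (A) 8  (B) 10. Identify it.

Candidate A: 8^2 = 64; 8^4 ≡ 64^2 = 4096 ≡ 106; 8^8 ≡ 106^2 = 11236 ≡ 64; 13 = 8 + 4 + 1, so 8^13 ≡ 64·106·8 ≡ 8 (mod 133)
Candidate B: 10^2 = 100; 10^4 ≡ 100^2 = 10000 ≡ 25; 10^8 ≡ 25^2 = 625 ≡ 93; 13 = 8 + 4 + 1, so 10^13 ≡ 93·25·10 ≡ 108 (mod 133)
  → matches H = 108

B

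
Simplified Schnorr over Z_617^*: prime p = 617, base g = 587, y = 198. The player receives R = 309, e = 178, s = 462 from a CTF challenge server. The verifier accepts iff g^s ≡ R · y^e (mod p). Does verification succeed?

g^s mod p:
587^2 = 344569 ≡ 283
587^4 ≡ 283^2 = 80089 ≡ 496
587^8 ≡ 496^2 = 246016 ≡ 450
587^16 ≡ 450^2 = 202500 ≡ 124
587^32 ≡ 124^2 = 15376 ≡ 568
587^64 ≡ 568^2 = 322624 ≡ 550
587^128 ≡ 550^2 = 302500 ≡ 170
587^256 ≡ 170^2 = 28900 ≡ 518
462 = 256 + 128 + 64 + 8 + 4 + 2, so 587^462 ≡ 518·170·550·450·496·283 ≡ 616 (mod 617)
R · y^e mod p:
198^2 = 39204 ≡ 333
198^4 ≡ 333^2 = 110889 ≡ 446
198^8 ≡ 446^2 = 198916 ≡ 242
198^16 ≡ 242^2 = 58564 ≡ 566
198^32 ≡ 566^2 = 320356 ≡ 133
198^64 ≡ 133^2 = 17689 ≡ 413
198^128 ≡ 413^2 = 170569 ≡ 277
178 = 128 + 32 + 16 + 2, so 198^178 ≡ 277·133·566·333 ≡ 615 (mod 617)
309·615 = 190035 ≡ 616 (mod 617)
616 ≡ 616 (mod 617); signature holds.

passes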